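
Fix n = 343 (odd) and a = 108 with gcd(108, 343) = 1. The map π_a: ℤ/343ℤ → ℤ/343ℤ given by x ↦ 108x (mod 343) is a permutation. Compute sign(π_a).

-1

Trace 219: π^k(219) = [219, 328, 95, 313, 190, 283, 37] for k=0..6.
Cycle type of π: 294 + 42 + 6 + 1; total 4 cycles.
343 − 4 = 339 transpositions; sign(π) = (−1)^339 = -1.
Check: (108/343) = -1 by Zolotarev.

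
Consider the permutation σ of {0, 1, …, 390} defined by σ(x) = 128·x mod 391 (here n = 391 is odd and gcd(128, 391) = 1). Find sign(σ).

Start at x=101: 101 → 25 → 72 → 223 → 1 → 128 → 353 → … (one orbit).
Cycle lengths of π_128 on ℤ/391ℤ: [88, 88, 88, 88, 11, 11, 8, 8, 1]; 9 cycles in total.
Σ(ℓ_i−1) = 391−9 = 382; sign = (−1)^382 = +1.
Zolotarev: (128|391) = +1, matching the cycle-count sign.

+1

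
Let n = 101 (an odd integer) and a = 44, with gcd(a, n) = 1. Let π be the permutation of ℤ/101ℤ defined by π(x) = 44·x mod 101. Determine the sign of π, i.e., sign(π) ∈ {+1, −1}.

Orbit of 14 under x↦44x: [14, 10, 36, 69, 6, 62, 1]… (length divides ord_101(44)).
Cycle lengths of π_44 on ℤ/101ℤ: [20, 20, 20, 20, 20, 1]; 6 cycles in total.
n − c = 101 − 6 = 95; sign = (−1)^95 = -1.
(44|101)_J = -1 (Zolotarev's lemma cross-check).

-1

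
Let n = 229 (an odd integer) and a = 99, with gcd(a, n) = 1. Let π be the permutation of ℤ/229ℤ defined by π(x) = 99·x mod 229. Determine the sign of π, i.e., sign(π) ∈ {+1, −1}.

Trace 193: π^k(193) = [193, 100, 53, 209, 81, 4, 167] for k=0..6.
The orbit structure of x ↦ 99x mod 229: 3 orbits of sizes [114, 114, 1].
With 3 cycles on 229 points, sign = (−1)^{229−3} = +1.

+1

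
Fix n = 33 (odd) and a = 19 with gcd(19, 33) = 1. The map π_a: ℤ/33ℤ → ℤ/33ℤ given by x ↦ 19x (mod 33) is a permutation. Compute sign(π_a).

-1

Trace 7: π^k(7) = [7, 1, 19, 31, 28, 4, 10] for k=0..6.
Cycle lengths of π_19 on ℤ/33ℤ: [10, 10, 10, 1, 1, 1]; 6 cycles in total.
6 cycles on 33: each ℓ→(−1)^(ℓ−1), product (−1)^27 = -1.
Zolotarev: (19|33) = -1, matching the cycle-count sign.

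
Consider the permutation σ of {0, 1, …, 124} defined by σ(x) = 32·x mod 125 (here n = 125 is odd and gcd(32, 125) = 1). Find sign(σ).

Trace 124: π^k(124) = [124, 93, 101, 107, 49, 68, 51] for k=0..6.
Decompose π into cycles: lengths [20, 20, 20, 20, 20, 4, 4, 4, 4, 4, 4, 1] (12 cycles, including the fixed point 0).
sign(π) = (−1)^{n − #cycles} = (−1)^{125−12} = (−1)^113 = -1.
Via Zolotarev, sign(π_{32}) = (32|125) = -1.

-1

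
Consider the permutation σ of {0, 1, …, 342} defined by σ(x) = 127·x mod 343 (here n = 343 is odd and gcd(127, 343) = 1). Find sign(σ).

+1

Start at x=225: 225 → 106 → 85 → 162 → 337 → 267 → 295 → … (one orbit).
Cycle lengths of π_127 on ℤ/343ℤ: [49, 49, 49, 49, 49, 49, 7, 7, 7, 7, 7, 7, 1, 1, 1, 1, 1, 1, 1]; 19 cycles in total.
343 − 19 = 324 transpositions; sign(π) = (−1)^324 = +1.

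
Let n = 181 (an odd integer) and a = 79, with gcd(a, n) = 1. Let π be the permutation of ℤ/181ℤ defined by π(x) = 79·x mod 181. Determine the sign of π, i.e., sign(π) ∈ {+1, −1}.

+1

Orbit of 126 under x↦79x: [126, 180, 102, 94, 5, 33, 73]… (length divides ord_181(79)).
Cycle type of π: 90×2 + 1; total 3 cycles.
3 cycles on 181: each ℓ→(−1)^(ℓ−1), product (−1)^178 = +1.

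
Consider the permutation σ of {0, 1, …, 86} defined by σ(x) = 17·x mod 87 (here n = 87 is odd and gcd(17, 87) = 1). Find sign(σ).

Orbit of 28 under x↦17x: [28, 41, 1, 17]… (length divides ord_87(17)).
π_17 has 23 disjoint cycles with lengths [4, 4, 4, 4, 4, 4, 4, 4, 4, 4, 4, 4, 4, 4, 4, 4, 4, 4, 4, 4, 4, 2, 1] on {0,…,86}.
n − c = 87 − 23 = 64; sign = (−1)^64 = +1.

+1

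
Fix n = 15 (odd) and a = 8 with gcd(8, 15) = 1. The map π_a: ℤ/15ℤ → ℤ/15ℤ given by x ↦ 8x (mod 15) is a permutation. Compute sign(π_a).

+1

Orbit of 8 under x↦8x: [8, 4, 2, 1]… (length divides ord_15(8)).
Decompose π into cycles: lengths [4, 4, 4, 2, 1] (5 cycles, including the fixed point 0).
With 5 cycles on 15 points, sign = (−1)^{15−5} = +1.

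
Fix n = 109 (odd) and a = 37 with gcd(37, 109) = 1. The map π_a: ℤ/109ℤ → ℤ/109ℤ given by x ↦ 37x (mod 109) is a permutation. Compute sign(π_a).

-1

Trace 47: π^k(47) = [47, 104, 33, 22, 51, 34, 59] for k=0..6.
π_37 has 2 disjoint cycles with lengths [108, 1] on {0,…,108}.
2 cycles on 109: each ℓ→(−1)^(ℓ−1), product (−1)^107 = -1.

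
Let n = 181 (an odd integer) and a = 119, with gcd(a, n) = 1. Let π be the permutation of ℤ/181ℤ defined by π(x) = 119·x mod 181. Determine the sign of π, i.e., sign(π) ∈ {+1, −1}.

+1

Start at x=80: 80 → 108 → 1 → 119 → 43 → 49 → 39 → … (one orbit).
π_119 has 11 disjoint cycles with lengths [18, 18, 18, 18, 18, 18, 18, 18, 18, 18, 1] on {0,…,180}.
sign(π) = (−1)^{n − #cycles} = (−1)^{181−11} = (−1)^170 = +1.
Check: (119/181) = +1 by Zolotarev.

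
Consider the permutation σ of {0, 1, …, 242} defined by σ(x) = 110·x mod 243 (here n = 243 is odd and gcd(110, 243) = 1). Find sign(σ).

-1

Start at x=89: 89 → 70 → 167 → 145 → 155 → 40 → 26 → … (one orbit).
Cycle lengths of π_110 on ℤ/243ℤ: [162, 54, 18, 6, 2, 1]; 6 cycles in total.
n − c = 243 − 6 = 237; sign = (−1)^237 = -1.
The Jacobi symbol (110|243) = -1 (Zolotarev) agrees.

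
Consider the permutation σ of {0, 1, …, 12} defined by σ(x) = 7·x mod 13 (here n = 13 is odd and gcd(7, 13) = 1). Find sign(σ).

-1

Start at x=9: 9 → 11 → 12 → 6 → 3 → 8 → 4 → … (one orbit).
Cycle lengths of π_7 on ℤ/13ℤ: [12, 1]; 2 cycles in total.
sign(π) = (−1)^{n − #cycles} = (−1)^{13−2} = (−1)^11 = -1.
Zolotarev: (7|13) = -1, matching the cycle-count sign.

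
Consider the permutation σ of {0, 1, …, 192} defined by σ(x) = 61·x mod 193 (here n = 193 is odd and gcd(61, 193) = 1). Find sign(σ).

Trace 81: π^k(81) = [81, 116, 128, 88, 157, 120, 179] for k=0..6.
π_61 has 2 disjoint cycles with lengths [192, 1] on {0,…,192}.
2 cycles on 193: each ℓ→(−1)^(ℓ−1), product (−1)^191 = -1.
(61|193)_J = -1 (Zolotarev's lemma cross-check).

-1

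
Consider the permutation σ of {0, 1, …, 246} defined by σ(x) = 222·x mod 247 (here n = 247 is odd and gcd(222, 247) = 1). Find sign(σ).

-1

Orbit of 1 under x↦222x: [1, 222, 131, 183, 118, 14, 144]… (length divides ord_247(222)).
π_222 has 26 disjoint cycles with lengths [18, 18, 18, 18, 18, 18, 18, 18, 18, 18, 18, 18, 18, 1, 1, 1, 1, 1, 1, 1, 1, 1, 1, 1, 1, 1] on {0,…,246}.
247 − 26 = 221 transpositions; sign(π) = (−1)^221 = -1.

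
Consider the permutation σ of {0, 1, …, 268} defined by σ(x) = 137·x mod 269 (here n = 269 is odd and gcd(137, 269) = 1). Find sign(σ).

Start at x=80: 80 → 200 → 231 → 174 → 166 → 146 → 96 → … (one orbit).
Cycle type of π: 268 + 1; total 2 cycles.
Σ(ℓ_i−1) = 269−2 = 267; sign = (−1)^267 = -1.

-1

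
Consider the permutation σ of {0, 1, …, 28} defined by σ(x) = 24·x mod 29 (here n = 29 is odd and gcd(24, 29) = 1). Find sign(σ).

Start at x=24: 24 → 25 → 20 → 16 → 7 → 23 → 1 → 24 (one orbit).
Cycle lengths of π_24 on ℤ/29ℤ: [7, 7, 7, 7, 1]; 5 cycles in total.
29 − 5 = 24 transpositions; sign(π) = (−1)^24 = +1.
The Jacobi symbol (24|29) = +1 (Zolotarev) agrees.

+1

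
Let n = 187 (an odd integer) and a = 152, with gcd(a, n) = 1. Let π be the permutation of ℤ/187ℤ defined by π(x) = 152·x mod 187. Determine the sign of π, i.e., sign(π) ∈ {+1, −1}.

+1

Start at x=169: 169 → 69 → 16 → 1 → 152 → 103 → 135 → … (one orbit).
Cycle type of π: 10×16 + 5×2 + 2×8 + 1; total 27 cycles.
187 − 27 = 160 transpositions; sign(π) = (−1)^160 = +1.
(152|187)_J = +1 (Zolotarev's lemma cross-check).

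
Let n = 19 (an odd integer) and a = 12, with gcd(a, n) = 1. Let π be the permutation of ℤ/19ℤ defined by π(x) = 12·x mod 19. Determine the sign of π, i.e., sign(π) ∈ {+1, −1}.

-1

Trace 1: π^k(1) = [1, 12, 11, 18, 7, 8] for k=0..5.
Cycle type of π: 6×3 + 1; total 4 cycles.
Σ(ℓ_i−1) = 19−4 = 15; sign = (−1)^15 = -1.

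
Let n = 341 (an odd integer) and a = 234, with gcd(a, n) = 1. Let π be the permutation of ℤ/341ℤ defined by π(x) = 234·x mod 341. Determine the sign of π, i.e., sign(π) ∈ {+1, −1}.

Orbit of 146 under x↦234x: [146, 64, 313, 268, 309, 14, 207]… (length divides ord_341(234)).
Cycle lengths of π_234 on ℤ/341ℤ: [30, 30, 30, 30, 30, 30, 30, 30, 30, 30, 30, 5, 5, 1]; 14 cycles in total.
14 cycles on 341: each ℓ→(−1)^(ℓ−1), product (−1)^327 = -1.
The Jacobi symbol (234|341) = -1 (Zolotarev) agrees.

-1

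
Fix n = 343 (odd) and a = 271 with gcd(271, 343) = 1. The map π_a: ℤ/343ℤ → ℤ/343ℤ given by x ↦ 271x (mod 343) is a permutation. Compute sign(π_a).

Trace 298: π^k(298) = [298, 153, 303, 136, 155, 159, 214] for k=0..6.
The orbit structure of x ↦ 271x mod 343: 4 orbits of sizes [294, 42, 6, 1].
With 4 cycles on 343 points, sign = (−1)^{343−4} = -1.

-1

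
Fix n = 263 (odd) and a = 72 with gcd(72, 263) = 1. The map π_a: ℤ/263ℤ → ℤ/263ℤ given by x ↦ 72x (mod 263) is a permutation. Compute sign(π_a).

+1

Start at x=190: 190 → 4 → 25 → 222 → 204 → 223 → 13 → … (one orbit).
Decompose π into cycles: lengths [131, 131, 1] (3 cycles, including the fixed point 0).
sign(π) = (−1)^{n − #cycles} = (−1)^{263−3} = (−1)^260 = +1.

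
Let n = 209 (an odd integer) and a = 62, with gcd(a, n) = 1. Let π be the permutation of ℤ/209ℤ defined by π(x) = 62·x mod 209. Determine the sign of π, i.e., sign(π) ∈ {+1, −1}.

Start at x=142: 142 → 26 → 149 → 42 → 96 → 100 → 139 → … (one orbit).
The orbit structure of x ↦ 62x mod 209: 6 orbits of sizes [90, 90, 10, 9, 9, 1].
sign(π) = (−1)^{n − #cycles} = (−1)^{209−6} = (−1)^203 = -1.

-1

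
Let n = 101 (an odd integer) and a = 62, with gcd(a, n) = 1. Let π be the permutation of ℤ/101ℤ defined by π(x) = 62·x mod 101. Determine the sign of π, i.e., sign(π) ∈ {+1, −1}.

-1

Orbit of 1 under x↦62x: [1, 62, 6, 69, 36, 10, 14]… (length divides ord_101(62)).
6 cycles of lengths [20, 20, 20, 20, 20, 1].
With 6 cycles on 101 points, sign = (−1)^{101−6} = -1.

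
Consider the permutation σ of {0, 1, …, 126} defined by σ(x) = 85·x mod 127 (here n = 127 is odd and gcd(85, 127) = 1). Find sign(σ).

-1

Trace 50: π^k(50) = [50, 59, 62, 63, 21, 7, 87] for k=0..6.
Cycle type of π: 126 + 1; total 2 cycles.
n − c = 127 − 2 = 125; sign = (−1)^125 = -1.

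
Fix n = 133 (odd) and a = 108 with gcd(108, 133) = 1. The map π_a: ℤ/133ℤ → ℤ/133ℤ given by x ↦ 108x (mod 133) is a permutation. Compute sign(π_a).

+1

Trace 132: π^k(132) = [132, 25, 40, 64, 129, 100, 27] for k=0..6.
The orbit structure of x ↦ 108x mod 133: 9 orbits of sizes [18, 18, 18, 18, 18, 18, 18, 6, 1].
133 − 9 = 124 transpositions; sign(π) = (−1)^124 = +1.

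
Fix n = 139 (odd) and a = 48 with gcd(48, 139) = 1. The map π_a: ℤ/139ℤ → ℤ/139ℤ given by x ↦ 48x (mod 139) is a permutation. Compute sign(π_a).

Trace 62: π^k(62) = [62, 57, 95, 112, 94, 64, 14] for k=0..6.
Cycle type of π: 46×3 + 1; total 4 cycles.
4 cycles on 139: each ℓ→(−1)^(ℓ−1), product (−1)^135 = -1.

-1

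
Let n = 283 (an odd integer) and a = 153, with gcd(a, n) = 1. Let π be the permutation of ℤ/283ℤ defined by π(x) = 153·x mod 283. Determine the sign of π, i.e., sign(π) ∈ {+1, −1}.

-1

Orbit of 100 under x↦153x: [100, 18, 207, 258, 137, 19, 77]… (length divides ord_283(153)).
π_153 has 2 disjoint cycles with lengths [282, 1] on {0,…,282}.
Σ(ℓ_i−1) = 283−2 = 281; sign = (−1)^281 = -1.
Zolotarev: (153|283) = -1, matching the cycle-count sign.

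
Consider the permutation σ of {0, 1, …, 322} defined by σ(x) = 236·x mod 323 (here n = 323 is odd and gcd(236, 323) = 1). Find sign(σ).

Trace 202: π^k(202) = [202, 191, 179, 254, 189, 30, 297] for k=0..6.
Cycle type of π: 24×12 + 8×2 + 6×3 + 1; total 18 cycles.
323 − 18 = 305 transpositions; sign(π) = (−1)^305 = -1.

-1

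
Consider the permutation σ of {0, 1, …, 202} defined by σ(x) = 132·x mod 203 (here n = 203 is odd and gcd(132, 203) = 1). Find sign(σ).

Orbit of 83 under x↦132x: [83, 197, 20, 1, 132, 169, 181]… (length divides ord_203(132)).
Decompose π into cycles: lengths [14, 14, 14, 14, 14, 14, 14, 14, 14, 14, 14, 14, 7, 7, 7, 7, 2, 2, 2, 1] (20 cycles, including the fixed point 0).
203 − 20 = 183 transpositions; sign(π) = (−1)^183 = -1.
Check: (132/203) = -1 by Zolotarev.

-1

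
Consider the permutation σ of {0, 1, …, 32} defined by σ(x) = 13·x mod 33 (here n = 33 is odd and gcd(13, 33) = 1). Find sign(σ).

-1

Trace 19: π^k(19) = [19, 16, 10, 31, 7, 25, 28] for k=0..6.
Cycle type of π: 10×3 + 1×3; total 6 cycles.
sign(π) = (−1)^{n − #cycles} = (−1)^{33−6} = (−1)^27 = -1.
Zolotarev: (13|33) = -1, matching the cycle-count sign.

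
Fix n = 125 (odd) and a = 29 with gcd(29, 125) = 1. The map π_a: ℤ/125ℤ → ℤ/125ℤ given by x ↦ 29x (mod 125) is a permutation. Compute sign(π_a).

Start at x=96: 96 → 34 → 111 → 94 → 101 → 54 → 66 → … (one orbit).
The orbit structure of x ↦ 29x mod 125: 7 orbits of sizes [50, 50, 10, 10, 2, 2, 1].
sign(π) = (−1)^{n − #cycles} = (−1)^{125−7} = (−1)^118 = +1.

+1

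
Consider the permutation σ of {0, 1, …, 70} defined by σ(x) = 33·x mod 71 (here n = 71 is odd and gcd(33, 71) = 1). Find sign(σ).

-1

Start at x=62: 62 → 58 → 68 → 43 → 70 → 38 → 47 → … (one orbit).
Cycle type of π: 70 + 1; total 2 cycles.
sign(π) = (−1)^{n − #cycles} = (−1)^{71−2} = (−1)^69 = -1.
Zolotarev: (33|71) = -1, matching the cycle-count sign.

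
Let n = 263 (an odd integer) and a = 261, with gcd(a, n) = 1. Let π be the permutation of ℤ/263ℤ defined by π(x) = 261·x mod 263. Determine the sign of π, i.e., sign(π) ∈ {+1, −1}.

-1

Start at x=110: 110 → 43 → 177 → 172 → 182 → 162 → 202 → … (one orbit).
Decompose π into cycles: lengths [262, 1] (2 cycles, including the fixed point 0).
Σ(ℓ_i−1) = 263−2 = 261; sign = (−1)^261 = -1.
The Jacobi symbol (261|263) = -1 (Zolotarev) agrees.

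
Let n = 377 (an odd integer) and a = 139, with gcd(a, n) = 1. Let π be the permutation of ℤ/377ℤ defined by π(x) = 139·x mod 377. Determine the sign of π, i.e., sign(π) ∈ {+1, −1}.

Orbit of 165 under x↦139x: [165, 315, 53, 204, 81, 326, 74]… (length divides ord_377(139)).
25 cycles of lengths [21, 21, 21, 21, 21, 21, 21, 21, 21, 21, 21, 21, 21, 21, 21, 21, 7, 7, 7, 7, 3, 3, 3, 3, 1].
25 cycles on 377: each ℓ→(−1)^(ℓ−1), product (−1)^352 = +1.

+1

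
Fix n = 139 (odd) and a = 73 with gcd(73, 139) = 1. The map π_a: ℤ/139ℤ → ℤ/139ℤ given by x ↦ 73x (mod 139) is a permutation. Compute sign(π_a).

Trace 37: π^k(37) = [37, 60, 71, 40, 1, 73, 47] for k=0..6.
2 cycles of lengths [138, 1].
n − c = 139 − 2 = 137; sign = (−1)^137 = -1.

-1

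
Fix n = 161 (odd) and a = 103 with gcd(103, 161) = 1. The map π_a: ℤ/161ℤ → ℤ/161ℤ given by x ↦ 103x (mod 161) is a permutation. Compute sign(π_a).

Orbit of 125 under x↦103x: [125, 156, 129, 85, 61, 4, 90]… (length divides ord_161(103)).
Cycle type of π: 66×2 + 22 + 6 + 1; total 5 cycles.
sign(π) = (−1)^{n − #cycles} = (−1)^{161−5} = (−1)^156 = +1.

+1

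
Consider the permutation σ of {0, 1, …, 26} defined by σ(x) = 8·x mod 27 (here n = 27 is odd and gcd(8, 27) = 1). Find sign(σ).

-1

Start at x=17: 17 → 1 → 8 → 10 → 26 → 19 → 17 (one orbit).
8 cycles of lengths [6, 6, 6, 2, 2, 2, 2, 1].
sign(π) = (−1)^{n − #cycles} = (−1)^{27−8} = (−1)^19 = -1.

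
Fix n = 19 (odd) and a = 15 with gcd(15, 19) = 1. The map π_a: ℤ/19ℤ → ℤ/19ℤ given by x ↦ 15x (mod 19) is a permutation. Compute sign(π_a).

Orbit of 17 under x↦15x: [17, 8, 6, 14, 1, 15, 16]… (length divides ord_19(15)).
Cycle lengths of π_15 on ℤ/19ℤ: [18, 1]; 2 cycles in total.
sign(π) = (−1)^{n − #cycles} = (−1)^{19−2} = (−1)^17 = -1.

-1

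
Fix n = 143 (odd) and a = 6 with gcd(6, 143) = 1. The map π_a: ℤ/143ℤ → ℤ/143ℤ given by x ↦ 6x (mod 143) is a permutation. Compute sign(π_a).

+1

Trace 128: π^k(128) = [128, 53, 32, 49, 8, 48, 2] for k=0..6.
Cycle lengths of π_6 on ℤ/143ℤ: [60, 60, 12, 10, 1]; 5 cycles in total.
5 cycles on 143: each ℓ→(−1)^(ℓ−1), product (−1)^138 = +1.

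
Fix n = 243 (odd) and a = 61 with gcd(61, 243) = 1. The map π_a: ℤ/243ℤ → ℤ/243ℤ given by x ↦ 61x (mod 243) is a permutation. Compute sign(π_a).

Trace 220: π^k(220) = [220, 55, 196, 49, 73, 79, 202] for k=0..6.
Cycle lengths of π_61 on ℤ/243ℤ: [81, 81, 27, 27, 9, 9, 3, 3, 1, 1, 1]; 11 cycles in total.
With 11 cycles on 243 points, sign = (−1)^{243−11} = +1.
(61|243)_J = +1 (Zolotarev's lemma cross-check).

+1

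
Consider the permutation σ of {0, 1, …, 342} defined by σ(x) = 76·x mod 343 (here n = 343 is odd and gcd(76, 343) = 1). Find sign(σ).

Orbit of 209 under x↦76x: [209, 106, 167, 1, 76, 288, 279]… (length divides ord_343(76)).
Cycle lengths of π_76 on ℤ/343ℤ: [98, 98, 98, 14, 14, 14, 2, 2, 2, 1]; 10 cycles in total.
343 − 10 = 333 transpositions; sign(π) = (−1)^333 = -1.

-1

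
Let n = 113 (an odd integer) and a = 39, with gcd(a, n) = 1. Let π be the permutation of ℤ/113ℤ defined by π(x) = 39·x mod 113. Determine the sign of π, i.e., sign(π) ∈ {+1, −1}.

Orbit of 18 under x↦39x: [18, 24, 32, 5, 82, 34, 83]… (length divides ord_113(39)).
Cycle lengths of π_39 on ℤ/113ℤ: [112, 1]; 2 cycles in total.
2 cycles on 113: each ℓ→(−1)^(ℓ−1), product (−1)^111 = -1.

-1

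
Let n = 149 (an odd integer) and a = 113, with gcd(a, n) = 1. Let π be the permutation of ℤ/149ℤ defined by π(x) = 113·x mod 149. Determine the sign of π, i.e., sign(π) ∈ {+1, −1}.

Trace 113: π^k(113) = [113, 104, 130, 88, 110, 63, 116] for k=0..6.
Cycle lengths of π_113 on ℤ/149ℤ: [74, 74, 1]; 3 cycles in total.
sign(π) = (−1)^{n − #cycles} = (−1)^{149−3} = (−1)^146 = +1.

+1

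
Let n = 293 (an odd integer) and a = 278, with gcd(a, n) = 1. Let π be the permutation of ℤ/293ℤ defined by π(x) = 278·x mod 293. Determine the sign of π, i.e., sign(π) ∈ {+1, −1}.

Orbit of 149 under x↦278x: [149, 109, 123, 206, 133, 56, 39]… (length divides ord_293(278)).
π_278 has 5 disjoint cycles with lengths [73, 73, 73, 73, 1] on {0,…,292}.
293 − 5 = 288 transpositions; sign(π) = (−1)^288 = +1.
Zolotarev: (278|293) = +1, matching the cycle-count sign.

+1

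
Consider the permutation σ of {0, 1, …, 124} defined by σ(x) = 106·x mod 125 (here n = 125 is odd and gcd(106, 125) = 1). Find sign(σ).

Start at x=56: 56 → 61 → 91 → 21 → 101 → 81 → 86 → … (one orbit).
Decompose π into cycles: lengths [25, 25, 25, 25, 5, 5, 5, 5, 1, 1, 1, 1, 1] (13 cycles, including the fixed point 0).
Σ(ℓ_i−1) = 125−13 = 112; sign = (−1)^112 = +1.

+1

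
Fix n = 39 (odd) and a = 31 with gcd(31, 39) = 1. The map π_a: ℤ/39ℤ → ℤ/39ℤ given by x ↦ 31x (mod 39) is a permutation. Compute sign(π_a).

Start at x=25: 25 → 34 → 1 → 31 → 25 (one orbit).
Cycle lengths of π_31 on ℤ/39ℤ: [4, 4, 4, 4, 4, 4, 4, 4, 4, 1, 1, 1]; 12 cycles in total.
n − c = 39 − 12 = 27; sign = (−1)^27 = -1.
Check: (31/39) = -1 by Zolotarev.

-1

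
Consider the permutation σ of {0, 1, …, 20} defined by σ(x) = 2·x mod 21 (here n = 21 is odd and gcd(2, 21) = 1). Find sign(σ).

-1

Start at x=8: 8 → 16 → 11 → 1 → 2 → 4 → 8 (one orbit).
6 cycles of lengths [6, 6, 3, 3, 2, 1].
21 − 6 = 15 transpositions; sign(π) = (−1)^15 = -1.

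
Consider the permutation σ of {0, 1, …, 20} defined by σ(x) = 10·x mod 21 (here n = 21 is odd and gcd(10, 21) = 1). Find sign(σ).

-1

Start at x=4: 4 → 19 → 1 → 10 → 16 → 13 → 4 (one orbit).
Cycle type of π: 6×3 + 1×3; total 6 cycles.
n − c = 21 − 6 = 15; sign = (−1)^15 = -1.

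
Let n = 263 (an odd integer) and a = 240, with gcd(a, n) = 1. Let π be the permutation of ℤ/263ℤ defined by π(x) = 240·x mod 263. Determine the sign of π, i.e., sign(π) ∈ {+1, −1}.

Orbit of 105 under x↦240x: [105, 215, 52, 119, 156, 94, 205]… (length divides ord_263(240)).
Cycle type of π: 262 + 1; total 2 cycles.
With 2 cycles on 263 points, sign = (−1)^{263−2} = -1.
The Jacobi symbol (240|263) = -1 (Zolotarev) agrees.

-1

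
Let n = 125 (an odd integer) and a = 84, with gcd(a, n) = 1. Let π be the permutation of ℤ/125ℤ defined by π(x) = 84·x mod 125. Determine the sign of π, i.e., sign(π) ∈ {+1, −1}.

+1

Orbit of 119 under x↦84x: [119, 121, 39, 26, 59, 81, 54]… (length divides ord_125(84)).
The orbit structure of x ↦ 84x mod 125: 7 orbits of sizes [50, 50, 10, 10, 2, 2, 1].
7 cycles on 125: each ℓ→(−1)^(ℓ−1), product (−1)^118 = +1.
(84|125)_J = +1 (Zolotarev's lemma cross-check).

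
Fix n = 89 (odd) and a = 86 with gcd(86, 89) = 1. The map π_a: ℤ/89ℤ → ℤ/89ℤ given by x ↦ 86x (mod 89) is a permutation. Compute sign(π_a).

-1

Start at x=8: 8 → 65 → 72 → 51 → 25 → 14 → 47 → … (one orbit).
π_86 has 2 disjoint cycles with lengths [88, 1] on {0,…,88}.
n − c = 89 − 2 = 87; sign = (−1)^87 = -1.
Via Zolotarev, sign(π_{86}) = (86|89) = -1.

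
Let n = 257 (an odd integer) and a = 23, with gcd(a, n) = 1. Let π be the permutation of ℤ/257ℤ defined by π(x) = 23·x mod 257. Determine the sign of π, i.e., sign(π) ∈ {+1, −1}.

+1

Start at x=136: 136 → 44 → 241 → 146 → 17 → 134 → 255 → … (one orbit).
5 cycles of lengths [64, 64, 64, 64, 1].
With 5 cycles on 257 points, sign = (−1)^{257−5} = +1.
Zolotarev: (23|257) = +1, matching the cycle-count sign.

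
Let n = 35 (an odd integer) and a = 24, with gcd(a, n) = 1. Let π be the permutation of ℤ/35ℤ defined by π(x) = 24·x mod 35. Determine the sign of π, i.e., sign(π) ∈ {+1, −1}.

Start at x=24: 24 → 16 → 34 → 11 → 19 → 1 → 24 (one orbit).
π_24 has 8 disjoint cycles with lengths [6, 6, 6, 6, 6, 2, 2, 1] on {0,…,34}.
n − c = 35 − 8 = 27; sign = (−1)^27 = -1.
Check: (24/35) = -1 by Zolotarev.

-1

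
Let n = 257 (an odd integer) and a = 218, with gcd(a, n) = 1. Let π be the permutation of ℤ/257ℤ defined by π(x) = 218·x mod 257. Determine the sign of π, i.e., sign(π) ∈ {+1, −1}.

Start at x=126: 126 → 226 → 181 → 137 → 54 → 207 → 151 → … (one orbit).
Cycle lengths of π_218 on ℤ/257ℤ: [256, 1]; 2 cycles in total.
With 2 cycles on 257 points, sign = (−1)^{257−2} = -1.

-1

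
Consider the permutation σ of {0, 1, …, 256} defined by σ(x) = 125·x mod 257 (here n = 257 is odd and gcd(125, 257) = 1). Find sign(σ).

Start at x=145: 145 → 135 → 170 → 176 → 155 → 100 → 164 → … (one orbit).
Cycle lengths of π_125 on ℤ/257ℤ: [256, 1]; 2 cycles in total.
n − c = 257 − 2 = 255; sign = (−1)^255 = -1.
(125|257)_J = -1 (Zolotarev's lemma cross-check).

-1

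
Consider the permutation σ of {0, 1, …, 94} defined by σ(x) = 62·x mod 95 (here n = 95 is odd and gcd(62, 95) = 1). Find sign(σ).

Orbit of 82 under x↦62x: [82, 49, 93, 66, 7, 54, 23]… (length divides ord_95(62)).
π_62 has 6 disjoint cycles with lengths [36, 36, 9, 9, 4, 1] on {0,…,94}.
With 6 cycles on 95 points, sign = (−1)^{95−6} = -1.

-1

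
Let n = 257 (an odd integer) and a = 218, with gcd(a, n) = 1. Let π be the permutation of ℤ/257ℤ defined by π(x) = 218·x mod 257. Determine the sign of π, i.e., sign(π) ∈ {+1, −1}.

Trace 66: π^k(66) = [66, 253, 156, 84, 65, 35, 177] for k=0..6.
2 cycles of lengths [256, 1].
sign(π) = (−1)^{n − #cycles} = (−1)^{257−2} = (−1)^255 = -1.

-1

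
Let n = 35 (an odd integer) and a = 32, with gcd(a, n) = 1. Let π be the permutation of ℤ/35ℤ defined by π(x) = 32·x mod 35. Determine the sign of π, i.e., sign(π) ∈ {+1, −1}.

-1

Orbit of 2 under x↦32x: [2, 29, 18, 16, 22, 4, 23]… (length divides ord_35(32)).
π_32 has 6 disjoint cycles with lengths [12, 12, 4, 3, 3, 1] on {0,…,34}.
6 cycles on 35: each ℓ→(−1)^(ℓ−1), product (−1)^29 = -1.
Via Zolotarev, sign(π_{32}) = (32|35) = -1.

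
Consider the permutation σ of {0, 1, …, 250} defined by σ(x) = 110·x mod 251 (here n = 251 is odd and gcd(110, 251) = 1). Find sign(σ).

Trace 121: π^k(121) = [121, 7, 17, 113, 131, 103, 35] for k=0..6.
Decompose π into cycles: lengths [125, 125, 1] (3 cycles, including the fixed point 0).
251 − 3 = 248 transpositions; sign(π) = (−1)^248 = +1.
Zolotarev: (110|251) = +1, matching the cycle-count sign.

+1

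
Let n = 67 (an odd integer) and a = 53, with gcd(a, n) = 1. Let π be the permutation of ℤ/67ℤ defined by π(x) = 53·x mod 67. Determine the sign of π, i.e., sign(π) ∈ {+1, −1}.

Orbit of 9 under x↦53x: [9, 8, 22, 27, 24, 66, 14]… (length divides ord_67(53)).
π_53 has 4 disjoint cycles with lengths [22, 22, 22, 1] on {0,…,66}.
With 4 cycles on 67 points, sign = (−1)^{67−4} = -1.
(53|67)_J = -1 (Zolotarev's lemma cross-check).

-1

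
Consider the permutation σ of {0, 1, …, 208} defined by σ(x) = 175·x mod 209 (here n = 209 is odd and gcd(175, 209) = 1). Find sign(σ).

Orbit of 197 under x↦175x: [197, 199, 131, 144, 120, 100, 153]… (length divides ord_209(175)).
Decompose π into cycles: lengths [18, 18, 18, 18, 18, 18, 18, 18, 18, 18, 9, 9, 2, 2, 2, 2, 2, 1] (18 cycles, including the fixed point 0).
With 18 cycles on 209 points, sign = (−1)^{209−18} = -1.

-1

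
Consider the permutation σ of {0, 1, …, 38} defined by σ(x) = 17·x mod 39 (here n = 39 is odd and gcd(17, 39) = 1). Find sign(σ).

Trace 1: π^k(1) = [1, 17, 16, 38, 22, 23] for k=0..5.
Cycle type of π: 6×6 + 2 + 1; total 8 cycles.
sign(π) = (−1)^{n − #cycles} = (−1)^{39−8} = (−1)^31 = -1.
Check: (17/39) = -1 by Zolotarev.

-1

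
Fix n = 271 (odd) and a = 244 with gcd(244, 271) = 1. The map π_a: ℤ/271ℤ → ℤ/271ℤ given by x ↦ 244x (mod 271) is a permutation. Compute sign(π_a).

+1

Start at x=100: 100 → 10 → 1 → 244 → 187 → 100 (one orbit).
55 cycles of lengths [5, 5, 5, 5, 5, 5, 5, 5, 5, 5, 5, 5, 5, 5, 5, 5, 5, 5, 5, 5, 5, 5, 5, 5, 5, 5, 5, 5, 5, 5, 5, 5, 5, 5, 5, 5, 5, 5, 5, 5, 5, 5, 5, 5, 5, 5, 5, 5, 5, 5, 5, 5, 5, 5, 1].
Σ(ℓ_i−1) = 271−55 = 216; sign = (−1)^216 = +1.
The Jacobi symbol (244|271) = +1 (Zolotarev) agrees.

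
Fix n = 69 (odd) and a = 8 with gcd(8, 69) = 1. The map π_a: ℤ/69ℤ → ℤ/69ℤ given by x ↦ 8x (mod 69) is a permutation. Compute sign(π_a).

-1

Start at x=64: 64 → 29 → 25 → 62 → 13 → 35 → 4 → … (one orbit).
π_8 has 6 disjoint cycles with lengths [22, 22, 11, 11, 2, 1] on {0,…,68}.
Σ(ℓ_i−1) = 69−6 = 63; sign = (−1)^63 = -1.
Check: (8/69) = -1 by Zolotarev.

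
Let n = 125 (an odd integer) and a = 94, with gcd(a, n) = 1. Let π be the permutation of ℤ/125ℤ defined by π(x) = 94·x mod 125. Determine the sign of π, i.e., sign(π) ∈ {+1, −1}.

Trace 104: π^k(104) = [104, 26, 69, 111, 59, 46, 74] for k=0..6.
Decompose π into cycles: lengths [50, 50, 10, 10, 2, 2, 1] (7 cycles, including the fixed point 0).
Σ(ℓ_i−1) = 125−7 = 118; sign = (−1)^118 = +1.

+1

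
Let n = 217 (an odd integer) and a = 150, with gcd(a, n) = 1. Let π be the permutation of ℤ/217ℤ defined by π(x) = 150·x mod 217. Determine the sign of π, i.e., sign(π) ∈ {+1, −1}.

Orbit of 67 under x↦150x: [67, 68, 1, 150, 149, 216]… (length divides ord_217(150)).
Cycle type of π: 6×36 + 1; total 37 cycles.
217 − 37 = 180 transpositions; sign(π) = (−1)^180 = +1.
(150|217)_J = +1 (Zolotarev's lemma cross-check).

+1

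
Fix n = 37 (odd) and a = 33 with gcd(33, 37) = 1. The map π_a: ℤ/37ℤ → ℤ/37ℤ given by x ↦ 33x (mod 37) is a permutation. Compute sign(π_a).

+1

Start at x=26: 26 → 7 → 9 → 1 → 33 → 16 → 10 → … (one orbit).
Decompose π into cycles: lengths [9, 9, 9, 9, 1] (5 cycles, including the fixed point 0).
37 − 5 = 32 transpositions; sign(π) = (−1)^32 = +1.
The Jacobi symbol (33|37) = +1 (Zolotarev) agrees.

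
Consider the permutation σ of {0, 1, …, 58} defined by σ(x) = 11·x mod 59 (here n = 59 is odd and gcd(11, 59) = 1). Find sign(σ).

-1

Trace 18: π^k(18) = [18, 21, 54, 4, 44, 12, 14] for k=0..6.
π_11 has 2 disjoint cycles with lengths [58, 1] on {0,…,58}.
n − c = 59 − 2 = 57; sign = (−1)^57 = -1.
Via Zolotarev, sign(π_{11}) = (11|59) = -1.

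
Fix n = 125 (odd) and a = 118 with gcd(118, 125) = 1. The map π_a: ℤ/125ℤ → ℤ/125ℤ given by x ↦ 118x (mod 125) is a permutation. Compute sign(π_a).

Trace 24: π^k(24) = [24, 82, 51, 18, 124, 7, 76] for k=0..6.
12 cycles of lengths [20, 20, 20, 20, 20, 4, 4, 4, 4, 4, 4, 1].
125 − 12 = 113 transpositions; sign(π) = (−1)^113 = -1.

-1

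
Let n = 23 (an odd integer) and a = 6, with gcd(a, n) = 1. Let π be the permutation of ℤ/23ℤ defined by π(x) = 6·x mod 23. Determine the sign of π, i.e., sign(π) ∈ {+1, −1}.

Trace 6: π^k(6) = [6, 13, 9, 8, 2, 12, 3] for k=0..6.
The orbit structure of x ↦ 6x mod 23: 3 orbits of sizes [11, 11, 1].
3 cycles on 23: each ℓ→(−1)^(ℓ−1), product (−1)^20 = +1.
The Jacobi symbol (6|23) = +1 (Zolotarev) agrees.

+1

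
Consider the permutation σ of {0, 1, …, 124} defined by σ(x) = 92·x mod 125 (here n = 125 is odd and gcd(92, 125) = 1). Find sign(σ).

Start at x=89: 89 → 63 → 46 → 107 → 94 → 23 → 116 → … (one orbit).
π_92 has 4 disjoint cycles with lengths [100, 20, 4, 1] on {0,…,124}.
With 4 cycles on 125 points, sign = (−1)^{125−4} = -1.

-1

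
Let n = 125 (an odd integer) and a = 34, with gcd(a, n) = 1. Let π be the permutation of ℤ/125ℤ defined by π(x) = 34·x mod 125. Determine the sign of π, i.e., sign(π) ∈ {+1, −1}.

+1

Start at x=6: 6 → 79 → 61 → 74 → 16 → 44 → 121 → … (one orbit).
7 cycles of lengths [50, 50, 10, 10, 2, 2, 1].
Σ(ℓ_i−1) = 125−7 = 118; sign = (−1)^118 = +1.
Zolotarev: (34|125) = +1, matching the cycle-count sign.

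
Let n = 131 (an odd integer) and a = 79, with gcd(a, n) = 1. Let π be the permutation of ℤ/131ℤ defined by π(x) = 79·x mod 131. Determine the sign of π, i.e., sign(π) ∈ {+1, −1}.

Trace 62: π^k(62) = [62, 51, 99, 92, 63, 130, 52] for k=0..6.
Cycle lengths of π_79 on ℤ/131ℤ: [26, 26, 26, 26, 26, 1]; 6 cycles in total.
With 6 cycles on 131 points, sign = (−1)^{131−6} = -1.
The Jacobi symbol (79|131) = -1 (Zolotarev) agrees.

-1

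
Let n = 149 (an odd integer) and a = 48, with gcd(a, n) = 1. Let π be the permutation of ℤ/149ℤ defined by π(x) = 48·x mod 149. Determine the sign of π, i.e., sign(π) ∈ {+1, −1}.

Trace 13: π^k(13) = [13, 28, 3, 144, 58, 102, 128] for k=0..6.
Decompose π into cycles: lengths [148, 1] (2 cycles, including the fixed point 0).
2 cycles on 149: each ℓ→(−1)^(ℓ−1), product (−1)^147 = -1.
Via Zolotarev, sign(π_{48}) = (48|149) = -1.

-1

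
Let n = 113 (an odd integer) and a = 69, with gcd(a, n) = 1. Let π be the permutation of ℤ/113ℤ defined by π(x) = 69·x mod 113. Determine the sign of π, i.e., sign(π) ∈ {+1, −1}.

Trace 1: π^k(1) = [1, 69, 15, 18, 112, 44, 98] for k=0..6.
Cycle lengths of π_69 on ℤ/113ℤ: [8, 8, 8, 8, 8, 8, 8, 8, 8, 8, 8, 8, 8, 8, 1]; 15 cycles in total.
15 cycles on 113: each ℓ→(−1)^(ℓ−1), product (−1)^98 = +1.
The Jacobi symbol (69|113) = +1 (Zolotarev) agrees.

+1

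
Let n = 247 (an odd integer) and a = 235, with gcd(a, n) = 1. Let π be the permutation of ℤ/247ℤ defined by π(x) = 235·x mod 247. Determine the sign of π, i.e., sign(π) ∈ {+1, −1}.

+1

Trace 235: π^k(235) = [235, 144, 1] for k=0..2.
91 cycles of lengths [3, 3, 3, 3, 3, 3, 3, 3, 3, 3, 3, 3, 3, 3, 3, 3, 3, 3, 3, 3, 3, 3, 3, 3, 3, 3, 3, 3, 3, 3, 3, 3, 3, 3, 3, 3, 3, 3, 3, 3, 3, 3, 3, 3, 3, 3, 3, 3, 3, 3, 3, 3, 3, 3, 3, 3, 3, 3, 3, 3, 3, 3, 3, 3, 3, 3, 3, 3, 3, 3, 3, 3, 3, 3, 3, 3, 3, 3, 1, 1, 1, 1, 1, 1, 1, 1, 1, 1, 1, 1, 1].
With 91 cycles on 247 points, sign = (−1)^{247−91} = +1.
Check: (235/247) = +1 by Zolotarev.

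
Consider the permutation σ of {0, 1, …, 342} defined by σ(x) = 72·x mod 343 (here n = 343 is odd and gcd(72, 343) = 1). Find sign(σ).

+1

Start at x=86: 86 → 18 → 267 → 16 → 123 → 281 → 338 → … (one orbit).
7 cycles of lengths [147, 147, 21, 21, 3, 3, 1].
With 7 cycles on 343 points, sign = (−1)^{343−7} = +1.
Via Zolotarev, sign(π_{72}) = (72|343) = +1.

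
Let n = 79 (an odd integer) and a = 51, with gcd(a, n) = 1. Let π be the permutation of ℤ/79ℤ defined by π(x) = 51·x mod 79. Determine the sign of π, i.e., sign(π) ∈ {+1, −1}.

Start at x=40: 40 → 65 → 76 → 5 → 18 → 49 → 50 → … (one orbit).
3 cycles of lengths [39, 39, 1].
79 − 3 = 76 transpositions; sign(π) = (−1)^76 = +1.

+1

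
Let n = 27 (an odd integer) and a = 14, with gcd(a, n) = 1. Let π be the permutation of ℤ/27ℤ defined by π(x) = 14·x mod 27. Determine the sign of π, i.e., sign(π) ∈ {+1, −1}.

-1

Trace 17: π^k(17) = [17, 22, 11, 19, 23, 25, 26] for k=0..6.
The orbit structure of x ↦ 14x mod 27: 4 orbits of sizes [18, 6, 2, 1].
27 − 4 = 23 transpositions; sign(π) = (−1)^23 = -1.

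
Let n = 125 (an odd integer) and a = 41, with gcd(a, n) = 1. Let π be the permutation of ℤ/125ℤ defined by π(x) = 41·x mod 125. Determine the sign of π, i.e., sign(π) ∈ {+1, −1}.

Start at x=41: 41 → 56 → 46 → 11 → 76 → 116 → 6 → … (one orbit).
The orbit structure of x ↦ 41x mod 125: 13 orbits of sizes [25, 25, 25, 25, 5, 5, 5, 5, 1, 1, 1, 1, 1].
With 13 cycles on 125 points, sign = (−1)^{125−13} = +1.
Via Zolotarev, sign(π_{41}) = (41|125) = +1.

+1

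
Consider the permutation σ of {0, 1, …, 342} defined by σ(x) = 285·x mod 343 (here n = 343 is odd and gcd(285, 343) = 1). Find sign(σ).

-1

Start at x=207: 207 → 342 → 58 → 66 → 288 → 103 → 200 → … (one orbit).
Cycle lengths of π_285 on ℤ/343ℤ: [294, 42, 6, 1]; 4 cycles in total.
With 4 cycles on 343 points, sign = (−1)^{343−4} = -1.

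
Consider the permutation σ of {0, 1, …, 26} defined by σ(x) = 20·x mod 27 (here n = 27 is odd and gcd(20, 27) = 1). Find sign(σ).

Trace 20: π^k(20) = [20, 22, 8, 25, 14, 10, 11] for k=0..6.
4 cycles of lengths [18, 6, 2, 1].
n − c = 27 − 4 = 23; sign = (−1)^23 = -1.

-1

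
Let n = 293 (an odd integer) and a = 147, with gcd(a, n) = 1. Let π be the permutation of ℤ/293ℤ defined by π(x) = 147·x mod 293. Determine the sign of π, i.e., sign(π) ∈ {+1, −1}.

Start at x=151: 151 → 222 → 111 → 202 → 101 → 197 → 245 → … (one orbit).
Cycle type of π: 292 + 1; total 2 cycles.
With 2 cycles on 293 points, sign = (−1)^{293−2} = -1.

-1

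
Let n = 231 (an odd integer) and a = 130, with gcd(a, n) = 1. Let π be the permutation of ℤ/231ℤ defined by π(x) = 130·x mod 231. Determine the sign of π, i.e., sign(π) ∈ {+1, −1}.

Trace 1: π^k(1) = [1, 130, 37, 190, 214, 100, 64] for k=0..6.
π_130 has 27 disjoint cycles with lengths [15, 15, 15, 15, 15, 15, 15, 15, 15, 15, 15, 15, 5, 5, 5, 5, 5, 5, 3, 3, 3, 3, 3, 3, 1, 1, 1] on {0,…,230}.
n − c = 231 − 27 = 204; sign = (−1)^204 = +1.
Check: (130/231) = +1 by Zolotarev.

+1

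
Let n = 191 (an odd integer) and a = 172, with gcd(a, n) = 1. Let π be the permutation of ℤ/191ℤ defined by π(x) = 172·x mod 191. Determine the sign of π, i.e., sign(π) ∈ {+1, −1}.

+1

Trace 135: π^k(135) = [135, 109, 30, 3, 134, 128, 51] for k=0..6.
Cycle lengths of π_172 on ℤ/191ℤ: [95, 95, 1]; 3 cycles in total.
Σ(ℓ_i−1) = 191−3 = 188; sign = (−1)^188 = +1.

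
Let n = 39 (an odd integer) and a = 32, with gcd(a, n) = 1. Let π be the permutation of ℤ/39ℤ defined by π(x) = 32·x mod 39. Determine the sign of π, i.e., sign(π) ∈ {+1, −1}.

Orbit of 11 under x↦32x: [11, 1, 32, 10, 8, 22, 2]… (length divides ord_39(32)).
5 cycles of lengths [12, 12, 12, 2, 1].
5 cycles on 39: each ℓ→(−1)^(ℓ−1), product (−1)^34 = +1.

+1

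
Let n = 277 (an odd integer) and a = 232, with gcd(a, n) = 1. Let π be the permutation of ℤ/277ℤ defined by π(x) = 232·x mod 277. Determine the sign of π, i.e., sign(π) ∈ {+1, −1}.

Start at x=221: 221 → 27 → 170 → 106 → 216 → 252 → 17 → … (one orbit).
2 cycles of lengths [276, 1].
sign(π) = (−1)^{n − #cycles} = (−1)^{277−2} = (−1)^275 = -1.

-1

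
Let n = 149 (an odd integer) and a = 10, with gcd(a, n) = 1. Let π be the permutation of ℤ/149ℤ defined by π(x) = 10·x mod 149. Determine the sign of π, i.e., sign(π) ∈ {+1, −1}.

Trace 67: π^k(67) = [67, 74, 144, 99, 96, 66, 64] for k=0..6.
2 cycles of lengths [148, 1].
With 2 cycles on 149 points, sign = (−1)^{149−2} = -1.
Check: (10/149) = -1 by Zolotarev.

-1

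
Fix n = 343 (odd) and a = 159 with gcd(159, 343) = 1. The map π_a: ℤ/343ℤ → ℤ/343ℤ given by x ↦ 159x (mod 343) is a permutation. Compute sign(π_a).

Trace 86: π^k(86) = [86, 297, 232, 187, 235, 321, 275] for k=0..6.
Cycle type of π: 294 + 42 + 6 + 1; total 4 cycles.
343 − 4 = 339 transpositions; sign(π) = (−1)^339 = -1.
Via Zolotarev, sign(π_{159}) = (159|343) = -1.

-1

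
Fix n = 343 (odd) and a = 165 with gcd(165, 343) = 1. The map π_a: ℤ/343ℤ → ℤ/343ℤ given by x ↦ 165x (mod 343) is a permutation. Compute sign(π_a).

+1

Orbit of 116 under x↦165x: [116, 275, 99, 214, 324, 295, 312]… (length divides ord_343(165)).
Decompose π into cycles: lengths [21, 21, 21, 21, 21, 21, 21, 21, 21, 21, 21, 21, 21, 21, 3, 3, 3, 3, 3, 3, 3, 3, 3, 3, 3, 3, 3, 3, 3, 3, 1] (31 cycles, including the fixed point 0).
343 − 31 = 312 transpositions; sign(π) = (−1)^312 = +1.
The Jacobi symbol (165|343) = +1 (Zolotarev) agrees.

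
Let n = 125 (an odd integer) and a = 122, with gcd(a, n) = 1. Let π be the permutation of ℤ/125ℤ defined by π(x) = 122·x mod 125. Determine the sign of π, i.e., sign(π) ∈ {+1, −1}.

Trace 107: π^k(107) = [107, 54, 88, 111, 42, 124, 3] for k=0..6.
π_122 has 4 disjoint cycles with lengths [100, 20, 4, 1] on {0,…,124}.
n − c = 125 − 4 = 121; sign = (−1)^121 = -1.

-1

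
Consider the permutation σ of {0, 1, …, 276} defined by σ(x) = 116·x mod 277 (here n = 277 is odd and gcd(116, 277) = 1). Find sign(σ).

+1

Trace 160: π^k(160) = [160, 1, 116] for k=0..2.
Decompose π into cycles: lengths [3, 3, 3, 3, 3, 3, 3, 3, 3, 3, 3, 3, 3, 3, 3, 3, 3, 3, 3, 3, 3, 3, 3, 3, 3, 3, 3, 3, 3, 3, 3, 3, 3, 3, 3, 3, 3, 3, 3, 3, 3, 3, 3, 3, 3, 3, 3, 3, 3, 3, 3, 3, 3, 3, 3, 3, 3, 3, 3, 3, 3, 3, 3, 3, 3, 3, 3, 3, 3, 3, 3, 3, 3, 3, 3, 3, 3, 3, 3, 3, 3, 3, 3, 3, 3, 3, 3, 3, 3, 3, 3, 3, 1] (93 cycles, including the fixed point 0).
Σ(ℓ_i−1) = 277−93 = 184; sign = (−1)^184 = +1.
Via Zolotarev, sign(π_{116}) = (116|277) = +1.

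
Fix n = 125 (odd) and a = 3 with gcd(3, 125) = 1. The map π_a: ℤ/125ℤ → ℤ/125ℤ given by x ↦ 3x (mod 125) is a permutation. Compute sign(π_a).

-1

Start at x=11: 11 → 33 → 99 → 47 → 16 → 48 → 19 → … (one orbit).
π_3 has 4 disjoint cycles with lengths [100, 20, 4, 1] on {0,…,124}.
4 cycles on 125: each ℓ→(−1)^(ℓ−1), product (−1)^121 = -1.
(3|125)_J = -1 (Zolotarev's lemma cross-check).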